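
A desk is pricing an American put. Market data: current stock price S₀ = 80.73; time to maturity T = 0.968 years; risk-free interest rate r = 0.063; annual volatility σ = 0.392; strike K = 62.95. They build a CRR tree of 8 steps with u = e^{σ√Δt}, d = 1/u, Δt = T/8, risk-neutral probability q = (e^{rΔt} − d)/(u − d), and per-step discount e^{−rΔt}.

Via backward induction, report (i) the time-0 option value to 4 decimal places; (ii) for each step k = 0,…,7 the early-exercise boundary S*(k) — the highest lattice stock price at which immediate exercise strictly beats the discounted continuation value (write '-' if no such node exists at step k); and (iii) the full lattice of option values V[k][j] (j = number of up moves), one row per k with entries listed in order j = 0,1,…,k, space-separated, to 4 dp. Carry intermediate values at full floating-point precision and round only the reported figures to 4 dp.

price = 3.2421
boundary = - - - - - 40.8262 46.7905 53.6262
tree:
3.2421
5.0716 1.4179
7.7377 2.4187 0.4145
11.4482 4.0558 0.7790 0.0476
16.3025 6.6522 1.4585 0.0948 0.0000
22.1238 10.5907 2.7200 0.1887 0.0000 0.0000
27.3279 16.1595 5.0493 0.3757 0.0000 0.0000 0.0000
31.8686 22.1238 9.3238 0.7480 0.0000 0.0000 0.0000 0.0000
35.8306 27.3279 16.1595 1.4895 0.0000 0.0000 0.0000 0.0000 0.0000

params: Δt=0.12100 u=1.14609 d=0.87253 q=0.49394 e^(-rΔt)=0.99241
t_8 payoffs: 35.8306 27.3279 16.1595 1.4895 0.0000 0.0000 0.0000 0.0000 0.0000
t_7: node(7,0) S=31.0814 payoff=31.8686 vs cont=31.3906 → 31.8686 [stop]  node(7,1) S=40.8262 payoff=22.1238 vs cont=21.6458 → 22.1238 [stop]  node(7,2) S=53.6262 payoff=9.3238 vs cont=8.8457 → 9.3238 [stop]  node(7,3) S=70.4394 payoff=0.0000 vs cont=0.7480 → 0.7480 [wait]  node(7,4) S=92.5240 payoff=0.0000 vs cont=0.0000 → 0.0000 [wait]  node(7,5) S=121.5326 payoff=0.0000 vs cont=0.0000 → 0.0000 [wait]  node(7,6) S=159.6362 payoff=0.0000 vs cont=0.0000 → 0.0000 [wait]  node(7,7) S=209.6862 payoff=0.0000 vs cont=0.0000 → 0.0000 [wait]  ⇒ S*(7)=53.6262
t_6: node(6,0) S=35.6221 payoff=27.3279 vs cont=26.8499 → 27.3279 [stop]  node(6,1) S=46.7905 payoff=16.1595 vs cont=15.6814 → 16.1595 [stop]  node(6,2) S=61.4605 payoff=1.4895 vs cont=5.0493 → 5.0493 [wait]  node(6,3) S=80.7300 payoff=0.0000 vs cont=0.3757 → 0.3757 [wait]  node(6,4) S=106.0409 payoff=0.0000 vs cont=0.0000 → 0.0000 [wait]  node(6,5) S=139.2875 payoff=0.0000 vs cont=0.0000 → 0.0000 [wait]  node(6,6) S=182.9577 payoff=0.0000 vs cont=0.0000 → 0.0000 [wait]  ⇒ S*(6)=46.7905
t_5: node(5,0) S=40.8262 payoff=22.1238 vs cont=21.6458 → 22.1238 [stop]  node(5,1) S=53.6262 payoff=9.3238 vs cont=10.5907 → 10.5907 [wait]  node(5,2) S=70.4394 payoff=0.0000 vs cont=2.7200 → 2.7200 [wait]  node(5,3) S=92.5240 payoff=0.0000 vs cont=0.1887 → 0.1887 [wait]  node(5,4) S=121.5326 payoff=0.0000 vs cont=0.0000 → 0.0000 [wait]  node(5,5) S=159.6362 payoff=0.0000 vs cont=0.0000 → 0.0000 [wait]  ⇒ S*(5)=40.8262
t_4: node(4,0) S=46.7905 payoff=16.1595 vs cont=16.3025 → 16.3025 [wait]  node(4,1) S=61.4605 payoff=1.4895 vs cont=6.6522 → 6.6522 [wait]  node(4,2) S=80.7300 payoff=0.0000 vs cont=1.4585 → 1.4585 [wait]  node(4,3) S=106.0409 payoff=0.0000 vs cont=0.0948 → 0.0948 [wait]  node(4,4) S=139.2875 payoff=0.0000 vs cont=0.0000 → 0.0000 [wait]  ⇒ S*(4)=-
t_3: node(3,0) S=53.6262 payoff=9.3238 vs cont=11.4482 → 11.4482 [wait]  node(3,1) S=70.4394 payoff=0.0000 vs cont=4.0558 → 4.0558 [wait]  node(3,2) S=92.5240 payoff=0.0000 vs cont=0.7790 → 0.7790 [wait]  node(3,3) S=121.5326 payoff=0.0000 vs cont=0.0476 → 0.0476 [wait]  ⇒ S*(3)=-
t_2: node(2,0) S=61.4605 payoff=1.4895 vs cont=7.7377 → 7.7377 [wait]  node(2,1) S=80.7300 payoff=0.0000 vs cont=2.4187 → 2.4187 [wait]  node(2,2) S=106.0409 payoff=0.0000 vs cont=0.4145 → 0.4145 [wait]  ⇒ S*(2)=-
t_1: node(1,0) S=70.4394 payoff=0.0000 vs cont=5.0716 → 5.0716 [wait]  node(1,1) S=92.5240 payoff=0.0000 vs cont=1.4179 → 1.4179 [wait]  ⇒ S*(1)=-
t_0: node(0,0) S=80.7300 payoff=0.0000 vs cont=3.2421 → 3.2421 [wait]  ⇒ S*(0)=-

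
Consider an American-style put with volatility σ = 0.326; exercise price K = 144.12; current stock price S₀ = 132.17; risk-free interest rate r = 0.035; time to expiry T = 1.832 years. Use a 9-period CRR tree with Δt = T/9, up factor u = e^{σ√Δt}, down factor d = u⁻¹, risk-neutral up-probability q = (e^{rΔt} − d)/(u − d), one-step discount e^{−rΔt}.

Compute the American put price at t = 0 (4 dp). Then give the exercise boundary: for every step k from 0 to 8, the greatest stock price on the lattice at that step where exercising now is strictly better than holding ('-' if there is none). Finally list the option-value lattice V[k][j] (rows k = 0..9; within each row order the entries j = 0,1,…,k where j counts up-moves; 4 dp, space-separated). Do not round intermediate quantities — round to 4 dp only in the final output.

price = 26.3281
boundary = - - - 85.0163 73.3881 85.0163 98.4871 85.0163 98.4871
tree:
26.3281
35.5508 17.0191
46.5855 24.4722 9.4338
59.1037 34.1093 14.7002 4.0360
70.7319 45.8467 22.2710 6.9572 1.0244
80.7697 59.1037 32.5830 11.7575 2.0131 0.0000
89.4345 70.7319 45.6329 19.3426 3.9563 0.0000 0.0000
96.9142 80.7697 59.1037 30.6163 7.7750 0.0000 0.0000 0.0000
103.3709 89.4345 70.7319 45.6329 15.2796 0.0000 0.0000 0.0000 0.0000
108.9444 96.9142 80.7697 59.1037 30.0278 0.0000 0.0000 0.0000 0.0000 0.0000

Δt=0.20356, u=1.15845, d=0.86322, q=0.48751, disc=e^(-rΔt)=0.99290
k=9 terminal: V=max(K-S,0) → 108.9444 96.9142 80.7697 59.1037 30.0278 0.0000 0.0000 0.0000 0.0000 0.0000
k=8: j=0 S=40.7491 intr=103.3709 cont=102.3478 V=103.3709[EX]; j=1 S=54.6855 intr=89.4345 cont=88.4114 V=89.4345[EX]; j=2 S=73.3881 intr=70.7319 cont=69.7088 V=70.7319[EX]; j=3 S=98.4871 intr=45.6329 cont=44.6098 V=45.6329[EX]; j=4 S=132.1700 intr=11.9500 cont=15.2796 V=15.2796[hold]; j=5 S=177.3726 intr=0.0000 cont=0.0000 V=0.0000[hold]; j=6 S=238.0347 intr=0.0000 cont=0.0000 V=0.0000[hold]; j=7 S=319.4434 intr=0.0000 cont=0.0000 V=0.0000[hold]; j=8 S=428.6942 intr=0.0000 cont=0.0000 V=0.0000[hold]  S*(8)=98.4871
k=7: j=0 S=47.2058 intr=96.9142 cont=95.8911 V=96.9142[EX]; j=1 S=63.3503 intr=80.7697 cont=79.7466 V=80.7697[EX]; j=2 S=85.0163 intr=59.1037 cont=58.0805 V=59.1037[EX]; j=3 S=114.0922 intr=30.0278 cont=30.6163 V=30.6163[hold]; j=4 S=153.1122 intr=0.0000 cont=7.7750 V=7.7750[hold]; j=5 S=205.4771 intr=0.0000 cont=0.0000 V=0.0000[hold]; j=6 S=275.7510 intr=0.0000 cont=0.0000 V=0.0000[hold]; j=7 S=370.0588 intr=0.0000 cont=0.0000 V=0.0000[hold]  S*(7)=85.0163
k=6: j=0 S=54.6855 intr=89.4345 cont=88.4114 V=89.4345[EX]; j=1 S=73.3881 intr=70.7319 cont=69.7088 V=70.7319[EX]; j=2 S=98.4871 intr=45.6329 cont=44.8947 V=45.6329[EX]; j=3 S=132.1700 intr=11.9500 cont=19.3426 V=19.3426[hold]; j=4 S=177.3726 intr=0.0000 cont=3.9563 V=3.9563[hold]; j=5 S=238.0347 intr=0.0000 cont=0.0000 V=0.0000[hold]; j=6 S=319.4434 intr=0.0000 cont=0.0000 V=0.0000[hold]  S*(6)=98.4871
k=5: j=0 S=63.3503 intr=80.7697 cont=79.7466 V=80.7697[EX]; j=1 S=85.0163 intr=59.1037 cont=58.0805 V=59.1037[EX]; j=2 S=114.0922 intr=30.0278 cont=32.5830 V=32.5830[hold]; j=3 S=153.1122 intr=0.0000 cont=11.7575 V=11.7575[hold]; j=4 S=205.4771 intr=0.0000 cont=2.0131 V=2.0131[hold]; j=5 S=275.7510 intr=0.0000 cont=0.0000 V=0.0000[hold]  S*(5)=85.0163
k=4: j=0 S=73.3881 intr=70.7319 cont=69.7088 V=70.7319[EX]; j=1 S=98.4871 intr=45.6329 cont=45.8467 V=45.8467[hold]; j=2 S=132.1700 intr=11.9500 cont=22.2710 V=22.2710[hold]; j=3 S=177.3726 intr=0.0000 cont=6.9572 V=6.9572[hold]; j=4 S=238.0347 intr=0.0000 cont=1.0244 V=1.0244[hold]  S*(4)=73.3881
k=3: j=0 S=85.0163 intr=59.1037 cont=58.1840 V=59.1037[EX]; j=1 S=114.0922 intr=30.0278 cont=34.1093 V=34.1093[hold]; j=2 S=153.1122 intr=0.0000 cont=14.7002 V=14.7002[hold]; j=3 S=205.4771 intr=0.0000 cont=4.0360 V=4.0360[hold]  S*(3)=85.0163
k=2: j=0 S=98.4871 intr=45.6329 cont=46.5855 V=46.5855[hold]; j=1 S=132.1700 intr=11.9500 cont=24.4722 V=24.4722[hold]; j=2 S=177.3726 intr=0.0000 cont=9.4338 V=9.4338[hold]  S*(2)=-
k=1: j=0 S=114.0922 intr=30.0278 cont=35.5508 V=35.5508[hold]; j=1 S=153.1122 intr=0.0000 cont=17.0191 V=17.0191[hold]  S*(1)=-
k=0: j=0 S=132.1700 intr=11.9500 cont=26.3281 V=26.3281[hold]  S*(0)=-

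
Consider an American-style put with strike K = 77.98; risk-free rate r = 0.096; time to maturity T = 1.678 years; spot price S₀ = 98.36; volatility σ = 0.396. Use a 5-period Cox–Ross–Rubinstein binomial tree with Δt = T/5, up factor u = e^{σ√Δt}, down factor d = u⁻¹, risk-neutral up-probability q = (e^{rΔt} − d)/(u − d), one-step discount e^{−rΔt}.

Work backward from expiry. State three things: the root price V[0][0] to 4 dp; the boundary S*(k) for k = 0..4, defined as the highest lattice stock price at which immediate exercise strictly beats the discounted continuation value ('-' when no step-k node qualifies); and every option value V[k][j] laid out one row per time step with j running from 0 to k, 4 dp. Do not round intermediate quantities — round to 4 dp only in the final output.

Δt=0.33560, u=1.25785, d=0.79501, q=0.51364, disc=e^(-rΔt)=0.96830
k=5 terminal: V=max(K-S,0) → 46.7431 28.5571 0.0000 0.0000 0.0000 0.0000
k=4: j=0 S=39.2915 intr=38.6885 cont=36.2162 V=38.6885[EX]; j=1 S=62.1668 intr=15.8132 cont=13.4487 V=15.8132[EX]; j=2 S=98.3600 intr=0.0000 cont=0.0000 V=0.0000[hold]; j=3 S=155.6248 intr=0.0000 cont=0.0000 V=0.0000[hold]; j=4 S=246.2288 intr=0.0000 cont=0.0000 V=0.0000[hold]  S*(4)=62.1668
k=3: j=0 S=49.4229 intr=28.5571 cont=26.0848 V=28.5571[EX]; j=1 S=78.1967 intr=0.0000 cont=7.4471 V=7.4471[hold]; j=2 S=123.7225 intr=0.0000 cont=0.0000 V=0.0000[hold]; j=3 S=195.7531 intr=0.0000 cont=0.0000 V=0.0000[hold]  S*(3)=49.4229
k=2: j=0 S=62.1668 intr=15.8132 cont=17.1526 V=17.1526[hold]; j=1 S=98.3600 intr=0.0000 cont=3.5071 V=3.5071[hold]; j=2 S=155.6248 intr=0.0000 cont=0.0000 V=0.0000[hold]  S*(2)=-
k=1: j=0 S=78.1967 intr=0.0000 cont=9.8221 V=9.8221[hold]; j=1 S=123.7225 intr=0.0000 cont=1.6517 V=1.6517[hold]  S*(1)=-
k=0: j=0 S=98.3600 intr=0.0000 cont=5.4471 V=5.4471[hold]  S*(0)=-

price = 5.4471
boundary = - - - 49.4229 62.1668
tree:
5.4471
9.8221 1.6517
17.1526 3.5071 0.0000
28.5571 7.4471 0.0000 0.0000
38.6885 15.8132 0.0000 0.0000 0.0000
46.7431 28.5571 0.0000 0.0000 0.0000 0.0000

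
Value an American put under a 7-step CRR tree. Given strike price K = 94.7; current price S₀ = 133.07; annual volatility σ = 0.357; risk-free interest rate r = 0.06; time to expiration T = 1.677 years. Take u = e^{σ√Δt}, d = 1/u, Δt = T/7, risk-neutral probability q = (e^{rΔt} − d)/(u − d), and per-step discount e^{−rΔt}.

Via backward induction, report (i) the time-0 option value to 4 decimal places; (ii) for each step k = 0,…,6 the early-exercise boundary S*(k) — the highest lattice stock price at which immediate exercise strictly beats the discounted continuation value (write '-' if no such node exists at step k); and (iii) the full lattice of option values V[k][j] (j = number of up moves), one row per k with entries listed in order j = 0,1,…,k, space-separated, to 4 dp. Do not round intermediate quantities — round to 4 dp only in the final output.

Δt=0.23957, u=1.19093, d=0.83968, q=0.49764, disc=e^(-rΔt)=0.98573
k=7 terminal: V=max(K-S,0) → 55.5377 39.1553 15.9197 0.0000 0.0000 0.0000 0.0000 0.0000
k=6: j=0 S=46.6397 intr=48.0603 cont=46.7088 V=48.0603[EX]; j=1 S=66.1501 intr=28.5499 cont=27.1984 V=28.5499[EX]; j=2 S=93.8221 intr=0.8779 cont=7.8832 V=7.8832[hold]; j=3 S=133.0700 intr=0.0000 cont=0.0000 V=0.0000[hold]; j=4 S=188.7361 intr=0.0000 cont=0.0000 V=0.0000[hold]; j=5 S=267.6887 intr=0.0000 cont=0.0000 V=0.0000[hold]; j=6 S=379.6688 intr=0.0000 cont=0.0000 V=0.0000[hold]  S*(6)=66.1501
k=5: j=0 S=55.5447 intr=39.1553 cont=37.8038 V=39.1553[EX]; j=1 S=78.7803 intr=15.9197 cont=18.0046 V=18.0046[hold]; j=2 S=111.7359 intr=0.0000 cont=3.9037 V=3.9037[hold]; j=3 S=158.4775 intr=0.0000 cont=0.0000 V=0.0000[hold]; j=4 S=224.7722 intr=0.0000 cont=0.0000 V=0.0000[hold]; j=5 S=318.7994 intr=0.0000 cont=0.0000 V=0.0000[hold]  S*(5)=55.5447
k=4: j=0 S=66.1501 intr=28.5499 cont=28.2212 V=28.5499[EX]; j=1 S=93.8221 intr=0.8779 cont=10.8305 V=10.8305[hold]; j=2 S=133.0700 intr=0.0000 cont=1.9330 V=1.9330[hold]; j=3 S=188.7361 intr=0.0000 cont=0.0000 V=0.0000[hold]; j=4 S=267.6887 intr=0.0000 cont=0.0000 V=0.0000[hold]  S*(4)=66.1501
k=3: j=0 S=78.7803 intr=15.9197 cont=19.4504 V=19.4504[hold]; j=1 S=111.7359 intr=0.0000 cont=6.3114 V=6.3114[hold]; j=2 S=158.4775 intr=0.0000 cont=0.9572 V=0.9572[hold]; j=3 S=224.7722 intr=0.0000 cont=0.0000 V=0.0000[hold]  S*(3)=-
k=2: j=0 S=93.8221 intr=0.8779 cont=12.7275 V=12.7275[hold]; j=1 S=133.0700 intr=0.0000 cont=3.5948 V=3.5948[hold]; j=2 S=188.7361 intr=0.0000 cont=0.4740 V=0.4740[hold]  S*(2)=-
k=1: j=0 S=111.7359 intr=0.0000 cont=8.0659 V=8.0659[hold]; j=1 S=158.4775 intr=0.0000 cont=2.0126 V=2.0126[hold]  S*(1)=-
k=0: j=0 S=133.0700 intr=0.0000 cont=4.9814 V=4.9814[hold]  S*(0)=-

price = 4.9814
boundary = - - - - 66.1501 55.5447 66.1501
tree:
4.9814
8.0659 2.0126
12.7275 3.5948 0.4740
19.4504 6.3114 0.9572 0.0000
28.5499 10.8305 1.9330 0.0000 0.0000
39.1553 18.0046 3.9037 0.0000 0.0000 0.0000
48.0603 28.5499 7.8832 0.0000 0.0000 0.0000 0.0000
55.5377 39.1553 15.9197 0.0000 0.0000 0.0000 0.0000 0.0000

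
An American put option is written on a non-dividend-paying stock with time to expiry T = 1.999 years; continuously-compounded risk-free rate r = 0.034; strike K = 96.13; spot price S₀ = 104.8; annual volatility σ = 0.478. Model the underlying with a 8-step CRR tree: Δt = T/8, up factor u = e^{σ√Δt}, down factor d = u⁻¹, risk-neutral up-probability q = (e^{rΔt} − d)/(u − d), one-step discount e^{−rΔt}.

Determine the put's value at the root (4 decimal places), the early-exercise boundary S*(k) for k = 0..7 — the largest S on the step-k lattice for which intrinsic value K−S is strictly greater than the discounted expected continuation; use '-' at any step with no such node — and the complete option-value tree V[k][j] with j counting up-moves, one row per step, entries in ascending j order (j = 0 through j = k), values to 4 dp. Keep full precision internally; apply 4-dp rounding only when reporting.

Δt=0.24988, u=1.26990, d=0.78746, q=0.45823, disc=e^(-rΔt)=0.99154
k=8 terminal: V=max(K-S,0) → 80.6348 71.1416 55.8324 31.1439 0.0000 0.0000 0.0000 0.0000 0.0000
k=7: j=0 S=19.6774 intr=76.4526 cont=75.6393 V=76.4526[EX]; j=1 S=31.7329 intr=64.3971 cont=63.5839 V=64.3971[EX]; j=2 S=51.1741 intr=44.9559 cont=44.1427 V=44.9559[EX]; j=3 S=82.5260 intr=13.6040 cont=16.7300 V=16.7300[hold]; j=4 S=133.0858 intr=0.0000 cont=0.0000 V=0.0000[hold]; j=5 S=214.6212 intr=0.0000 cont=0.0000 V=0.0000[hold]; j=6 S=346.1094 intr=0.0000 cont=0.0000 V=0.0000[hold]; j=7 S=558.1543 intr=0.0000 cont=0.0000 V=0.0000[hold]  S*(7)=51.1741
k=6: j=0 S=24.9884 intr=71.1416 cont=70.3283 V=71.1416[EX]; j=1 S=40.2976 intr=55.8324 cont=55.0191 V=55.8324[EX]; j=2 S=64.9861 intr=31.1439 cont=31.7510 V=31.7510[hold]; j=3 S=104.8000 intr=0.0000 cont=8.9871 V=8.9871[hold]; j=4 S=169.0060 intr=0.0000 cont=0.0000 V=0.0000[hold]; j=5 S=272.5480 intr=0.0000 cont=0.0000 V=0.0000[hold]; j=6 S=439.5253 intr=0.0000 cont=0.0000 V=0.0000[hold]  S*(6)=40.2976
k=5: j=0 S=31.7329 intr=64.3971 cont=63.5839 V=64.3971[EX]; j=1 S=51.1741 intr=44.9559 cont=44.4185 V=44.9559[EX]; j=2 S=82.5260 intr=13.6040 cont=21.1395 V=21.1395[hold]; j=3 S=133.0858 intr=0.0000 cont=4.8277 V=4.8277[hold]; j=4 S=214.6212 intr=0.0000 cont=0.0000 V=0.0000[hold]; j=5 S=346.1094 intr=0.0000 cont=0.0000 V=0.0000[hold]  S*(5)=51.1741
k=4: j=0 S=40.2976 intr=55.8324 cont=55.0191 V=55.8324[EX]; j=1 S=64.9861 intr=31.1439 cont=33.7545 V=33.7545[hold]; j=2 S=104.8000 intr=0.0000 cont=13.5493 V=13.5493[hold]; j=3 S=169.0060 intr=0.0000 cont=2.5934 V=2.5934[hold]; j=4 S=272.5480 intr=0.0000 cont=0.0000 V=0.0000[hold]  S*(4)=40.2976
k=3: j=0 S=51.1741 intr=44.9559 cont=45.3288 V=45.3288[hold]; j=1 S=82.5260 intr=13.6040 cont=24.2886 V=24.2886[hold]; j=2 S=133.0858 intr=0.0000 cont=8.4568 V=8.4568[hold]; j=3 S=214.6212 intr=0.0000 cont=1.3931 V=1.3931[hold]  S*(3)=-
k=2: j=0 S=64.9861 intr=31.1439 cont=35.3856 V=35.3856[hold]; j=1 S=104.8000 intr=0.0000 cont=16.8898 V=16.8898[hold]; j=2 S=169.0060 intr=0.0000 cont=5.1758 V=5.1758[hold]  S*(2)=-
k=1: j=0 S=82.5260 intr=13.6040 cont=26.6826 V=26.6826[hold]; j=1 S=133.0858 intr=0.0000 cont=11.4246 V=11.4246[hold]  S*(1)=-
k=0: j=0 S=104.8000 intr=0.0000 cont=19.5243 V=19.5243[hold]  S*(0)=-

price = 19.5243
boundary = - - - - 40.2976 51.1741 40.2976 51.1741
tree:
19.5243
26.6826 11.4246
35.3856 16.8898 5.1758
45.3288 24.2886 8.4568 1.3931
55.8324 33.7545 13.5493 2.5934 0.0000
64.3971 44.9559 21.1395 4.8277 0.0000 0.0000
71.1416 55.8324 31.7510 8.9871 0.0000 0.0000 0.0000
76.4526 64.3971 44.9559 16.7300 0.0000 0.0000 0.0000 0.0000
80.6348 71.1416 55.8324 31.1439 0.0000 0.0000 0.0000 0.0000 0.0000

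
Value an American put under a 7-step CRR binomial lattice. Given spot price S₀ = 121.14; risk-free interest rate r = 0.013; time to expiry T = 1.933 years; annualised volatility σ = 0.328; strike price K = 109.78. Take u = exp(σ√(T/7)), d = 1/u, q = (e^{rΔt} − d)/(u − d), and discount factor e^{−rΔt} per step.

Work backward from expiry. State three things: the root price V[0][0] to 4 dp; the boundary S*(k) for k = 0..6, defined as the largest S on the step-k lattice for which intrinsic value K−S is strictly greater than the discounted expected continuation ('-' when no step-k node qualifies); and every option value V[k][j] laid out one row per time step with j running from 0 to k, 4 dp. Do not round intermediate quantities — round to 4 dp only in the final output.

Δt=0.27614  u=1.18811  d=0.84167  q=0.46740  discount=0.99642
step 7 (expiry): payoffs max(K−S,0) = 73.5309 58.6108 37.5495 7.8195 0.0000 0.0000 0.0000 0.0000
step 6: (k=6,j=0): S=43.0678, (K−S)⁺=66.7122, hold=66.3188 ⇒ V=66.7122 exercise | (k=6,j=1): S=60.7945, (K−S)⁺=48.9855, hold=48.5921 ⇒ V=48.9855 exercise | (k=6,j=2): S=85.8175, (K−S)⁺=23.9625, hold=23.5691 ⇒ V=23.9625 exercise | (k=6,j=3): S=121.1400, (K−S)⁺=0.0000, hold=4.1498 ⇒ V=4.1498 continue | (k=6,j=4): S=171.0012, (K−S)⁺=0.0000, hold=0.0000 ⇒ V=0.0000 continue | (k=6,j=5): S=241.3851, (K−S)⁺=0.0000, hold=0.0000 ⇒ V=0.0000 continue | (k=6,j=6): S=340.7391, (K−S)⁺=0.0000, hold=0.0000 ⇒ V=0.0000 continue  boundary S*=85.8175
step 5: (k=5,j=0): S=51.1692, (K−S)⁺=58.6108, hold=58.2174 ⇒ V=58.6108 exercise | (k=5,j=1): S=72.2305, (K−S)⁺=37.5495, hold=37.1562 ⇒ V=37.5495 exercise | (k=5,j=2): S=101.9605, (K−S)⁺=7.8195, hold=14.6494 ⇒ V=14.6494 continue | (k=5,j=3): S=143.9273, (K−S)⁺=0.0000, hold=2.2023 ⇒ V=2.2023 continue | (k=5,j=4): S=203.1677, (K−S)⁺=0.0000, hold=0.0000 ⇒ V=0.0000 continue | (k=5,j=5): S=286.7915, (K−S)⁺=0.0000, hold=0.0000 ⇒ V=0.0000 continue  boundary S*=72.2305
step 4: (k=4,j=0): S=60.7945, (K−S)⁺=48.9855, hold=48.5921 ⇒ V=48.9855 exercise | (k=4,j=1): S=85.8175, (K−S)⁺=23.9625, hold=26.7499 ⇒ V=26.7499 continue | (k=4,j=2): S=121.1400, (K−S)⁺=0.0000, hold=8.8000 ⇒ V=8.8000 continue | (k=4,j=3): S=171.0012, (K−S)⁺=0.0000, hold=1.1687 ⇒ V=1.1687 continue | (k=4,j=4): S=241.3851, (K−S)⁺=0.0000, hold=0.0000 ⇒ V=0.0000 continue  boundary S*=60.7945
step 3: (k=3,j=0): S=72.2305, (K−S)⁺=37.5495, hold=38.4543 ⇒ V=38.4543 continue | (k=3,j=1): S=101.9605, (K−S)⁺=7.8195, hold=18.2944 ⇒ V=18.2944 continue | (k=3,j=2): S=143.9273, (K−S)⁺=0.0000, hold=5.2144 ⇒ V=5.2144 continue | (k=3,j=3): S=203.1677, (K−S)⁺=0.0000, hold=0.6202 ⇒ V=0.6202 continue  boundary S*=-
step 2: (k=2,j=0): S=85.8175, (K−S)⁺=23.9625, hold=28.9276 ⇒ V=28.9276 continue | (k=2,j=1): S=121.1400, (K−S)⁺=0.0000, hold=12.1372 ⇒ V=12.1372 continue | (k=2,j=2): S=171.0012, (K−S)⁺=0.0000, hold=3.0561 ⇒ V=3.0561 continue  boundary S*=-
step 1: (k=1,j=0): S=101.9605, (K−S)⁺=7.8195, hold=21.0043 ⇒ V=21.0043 continue | (k=1,j=1): S=143.9273, (K−S)⁺=0.0000, hold=7.8644 ⇒ V=7.8644 continue  boundary S*=-
step 0: (k=0,j=0): S=121.1400, (K−S)⁺=0.0000, hold=14.8095 ⇒ V=14.8095 continue  boundary S*=-

price = 14.8095
boundary = - - - - 60.7945 72.2305 85.8175
tree:
14.8095
21.0043 7.8644
28.9276 12.1372 3.0561
38.4543 18.2944 5.2144 0.6202
48.9855 26.7499 8.8000 1.1687 0.0000
58.6108 37.5495 14.6494 2.2023 0.0000 0.0000
66.7122 48.9855 23.9625 4.1498 0.0000 0.0000 0.0000
73.5309 58.6108 37.5495 7.8195 0.0000 0.0000 0.0000 0.0000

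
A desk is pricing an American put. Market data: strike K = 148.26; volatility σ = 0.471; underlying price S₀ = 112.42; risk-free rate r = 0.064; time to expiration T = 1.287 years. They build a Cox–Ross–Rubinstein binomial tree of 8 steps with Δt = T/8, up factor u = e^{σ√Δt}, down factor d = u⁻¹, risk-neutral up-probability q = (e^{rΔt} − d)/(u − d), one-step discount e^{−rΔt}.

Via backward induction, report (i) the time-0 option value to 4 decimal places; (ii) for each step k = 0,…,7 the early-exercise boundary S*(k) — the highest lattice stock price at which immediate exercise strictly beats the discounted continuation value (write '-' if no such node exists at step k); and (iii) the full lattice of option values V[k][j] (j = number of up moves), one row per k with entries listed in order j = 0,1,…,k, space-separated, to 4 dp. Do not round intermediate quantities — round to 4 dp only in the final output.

Δt=0.16087  u=1.20794  d=0.82786  q=0.48014  discount=0.98976
step 8 (expiry): payoffs max(K−S,0) = 123.4580 112.0710 95.4562 71.2132 35.8400 0.0000 0.0000 0.0000 0.0000
step 7: (k=7,j=0): S=29.9593, (K−S)⁺=118.3007, hold=116.7820 ⇒ V=118.3007 exercise | (k=7,j=1): S=43.7141, (K−S)⁺=104.5459, hold=103.0273 ⇒ V=104.5459 exercise | (k=7,j=2): S=63.7838, (K−S)⁺=84.4762, hold=82.9576 ⇒ V=84.4762 exercise | (k=7,j=3): S=93.0677, (K−S)⁺=55.1923, hold=53.6736 ⇒ V=55.1923 exercise | (k=7,j=4): S=135.7963, (K−S)⁺=12.4637, hold=18.4409 ⇒ V=18.4409 continue | (k=7,j=5): S=198.1423, (K−S)⁺=0.0000, hold=0.0000 ⇒ V=0.0000 continue | (k=7,j=6): S=289.1120, (K−S)⁺=0.0000, hold=0.0000 ⇒ V=0.0000 continue | (k=7,j=7): S=421.8471, (K−S)⁺=0.0000, hold=0.0000 ⇒ V=0.0000 continue  boundary S*=93.0677
step 6: (k=6,j=0): S=36.1890, (K−S)⁺=112.0710, hold=110.5523 ⇒ V=112.0710 exercise | (k=6,j=1): S=52.8038, (K−S)⁺=95.4562, hold=93.9375 ⇒ V=95.4562 exercise | (k=6,j=2): S=77.0468, (K−S)⁺=71.2132, hold=69.6946 ⇒ V=71.2132 exercise | (k=6,j=3): S=112.4200, (K−S)⁺=35.8400, hold=37.1619 ⇒ V=37.1619 continue | (k=6,j=4): S=164.0335, (K−S)⁺=0.0000, hold=9.4885 ⇒ V=9.4885 continue | (k=6,j=5): S=239.3435, (K−S)⁺=0.0000, hold=0.0000 ⇒ V=0.0000 continue | (k=6,j=6): S=349.2292, (K−S)⁺=0.0000, hold=0.0000 ⇒ V=0.0000 continue  boundary S*=77.0468
step 5: (k=5,j=0): S=43.7141, (K−S)⁺=104.5459, hold=103.0273 ⇒ V=104.5459 exercise | (k=5,j=1): S=63.7838, (K−S)⁺=84.4762, hold=82.9576 ⇒ V=84.4762 exercise | (k=5,j=2): S=93.0677, (K−S)⁺=55.1923, hold=54.3018 ⇒ V=55.1923 exercise | (k=5,j=3): S=135.7963, (K−S)⁺=12.4637, hold=23.6302 ⇒ V=23.6302 continue | (k=5,j=4): S=198.1423, (K−S)⁺=0.0000, hold=4.8822 ⇒ V=4.8822 continue | (k=5,j=5): S=289.1120, (K−S)⁺=0.0000, hold=0.0000 ⇒ V=0.0000 continue  boundary S*=93.0677
step 4: (k=4,j=0): S=52.8038, (K−S)⁺=95.4562, hold=93.9375 ⇒ V=95.4562 exercise | (k=4,j=1): S=77.0468, (K−S)⁺=71.2132, hold=69.6946 ⇒ V=71.2132 exercise | (k=4,j=2): S=112.4200, (K−S)⁺=35.8400, hold=39.6279 ⇒ V=39.6279 continue | (k=4,j=3): S=164.0335, (K−S)⁺=0.0000, hold=14.4787 ⇒ V=14.4787 continue | (k=4,j=4): S=239.3435, (K−S)⁺=0.0000, hold=2.5120 ⇒ V=2.5120 continue  boundary S*=77.0468
step 3: (k=3,j=0): S=63.7838, (K−S)⁺=84.4762, hold=82.9576 ⇒ V=84.4762 exercise | (k=3,j=1): S=93.0677, (K−S)⁺=55.1923, hold=55.4737 ⇒ V=55.4737 continue | (k=3,j=2): S=135.7963, (K−S)⁺=12.4637, hold=27.2705 ⇒ V=27.2705 continue | (k=3,j=3): S=198.1423, (K−S)⁺=0.0000, hold=8.6436 ⇒ V=8.6436 continue  boundary S*=63.7838
step 2: (k=2,j=0): S=77.0468, (K−S)⁺=71.2132, hold=69.8283 ⇒ V=71.2132 exercise | (k=2,j=1): S=112.4200, (K−S)⁺=35.8400, hold=41.5027 ⇒ V=41.5027 continue | (k=2,j=2): S=164.0335, (K−S)⁺=0.0000, hold=18.1392 ⇒ V=18.1392 continue  boundary S*=77.0468
step 1: (k=1,j=0): S=93.0677, (K−S)⁺=55.1923, hold=56.3647 ⇒ V=56.3647 continue | (k=1,j=1): S=135.7963, (K−S)⁺=12.4637, hold=29.9748 ⇒ V=29.9748 continue  boundary S*=-
step 0: (k=0,j=0): S=112.4200, (K−S)⁺=35.8400, hold=43.2463 ⇒ V=43.2463 continue  boundary S*=-

price = 43.2463
boundary = - - 77.0468 63.7838 77.0468 93.0677 77.0468 93.0677
tree:
43.2463
56.3647 29.9748
71.2132 41.5027 18.1392
84.4762 55.4737 27.2705 8.6436
95.4562 71.2132 39.6279 14.4787 2.5120
104.5459 84.4762 55.1923 23.6302 4.8822 0.0000
112.0710 95.4562 71.2132 37.1619 9.4885 0.0000 0.0000
118.3007 104.5459 84.4762 55.1923 18.4409 0.0000 0.0000 0.0000
123.4580 112.0710 95.4562 71.2132 35.8400 0.0000 0.0000 0.0000 0.0000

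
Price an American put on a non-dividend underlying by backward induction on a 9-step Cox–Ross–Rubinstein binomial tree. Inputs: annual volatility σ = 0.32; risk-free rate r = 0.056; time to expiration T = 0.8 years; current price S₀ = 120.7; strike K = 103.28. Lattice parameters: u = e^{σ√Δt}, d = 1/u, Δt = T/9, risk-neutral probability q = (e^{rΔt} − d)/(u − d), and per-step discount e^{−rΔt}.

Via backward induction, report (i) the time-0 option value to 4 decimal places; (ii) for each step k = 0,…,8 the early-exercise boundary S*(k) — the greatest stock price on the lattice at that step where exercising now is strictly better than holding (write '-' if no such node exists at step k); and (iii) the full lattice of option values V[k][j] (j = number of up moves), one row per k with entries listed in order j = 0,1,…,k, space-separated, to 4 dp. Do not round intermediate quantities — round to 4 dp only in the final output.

price = 4.7156
boundary = - - - - - 74.9095 82.4083 74.9095 82.4083
tree:
4.7156
7.1785 2.3218
10.6460 3.8138 0.8665
15.3152 6.1249 1.5616 0.1862
21.2683 9.5684 2.7736 0.3761 0.0000
28.3705 14.4418 4.8342 0.7593 0.0000 0.0000
35.1870 20.8717 8.2138 1.5332 0.0000 0.0000 0.0000
41.3832 28.3705 13.4609 3.0959 0.0000 0.0000 0.0000 0.0000
47.0155 35.1870 20.8717 6.2512 0.0000 0.0000 0.0000 0.0000 0.0000
52.1353 41.3832 28.3705 12.6223 0.0000 0.0000 0.0000 0.0000 0.0000 0.0000

params: Δt=0.08889 u=1.10010 d=0.90900 q=0.50228 e^(-rΔt)=0.99503
t_9 payoffs: 52.1353 41.3832 28.3705 12.6223 0.0000 0.0000 0.0000 0.0000 0.0000 0.0000
t_8: node(8,0) S=56.2645 payoff=47.0155 vs cont=46.5027 → 47.0155 [stop]  node(8,1) S=68.0930 payoff=35.1870 vs cont=34.6742 → 35.1870 [stop]  node(8,2) S=82.4083 payoff=20.8717 vs cont=20.3589 → 20.8717 [stop]  node(8,3) S=99.7330 payoff=3.5470 vs cont=6.2512 → 6.2512 [wait]  node(8,4) S=120.7000 payoff=0.0000 vs cont=0.0000 → 0.0000 [wait]  node(8,5) S=146.0749 payoff=0.0000 vs cont=0.0000 → 0.0000 [wait]  node(8,6) S=176.7843 payoff=0.0000 vs cont=0.0000 → 0.0000 [wait]  node(8,7) S=213.9498 payoff=0.0000 vs cont=0.0000 → 0.0000 [wait]  node(8,8) S=258.9287 payoff=0.0000 vs cont=0.0000 → 0.0000 [wait]  ⇒ S*(8)=82.4083
t_7: node(7,0) S=61.8968 payoff=41.3832 vs cont=40.8703 → 41.3832 [stop]  node(7,1) S=74.9095 payoff=28.3705 vs cont=27.8577 → 28.3705 [stop]  node(7,2) S=90.6577 payoff=12.6223 vs cont=13.4609 → 13.4609 [wait]  node(7,3) S=109.7168 payoff=0.0000 vs cont=3.0959 → 3.0959 [wait]  node(7,4) S=132.7827 payoff=0.0000 vs cont=0.0000 → 0.0000 [wait]  node(7,5) S=160.6977 payoff=0.0000 vs cont=0.0000 → 0.0000 [wait]  node(7,6) S=194.4813 payoff=0.0000 vs cont=0.0000 → 0.0000 [wait]  node(7,7) S=235.3673 payoff=0.0000 vs cont=0.0000 → 0.0000 [wait]  ⇒ S*(7)=74.9095
t_6: node(6,0) S=68.0930 payoff=35.1870 vs cont=34.6742 → 35.1870 [stop]  node(6,1) S=82.4083 payoff=20.8717 vs cont=20.7781 → 20.8717 [stop]  node(6,2) S=99.7330 payoff=3.5470 vs cont=8.2138 → 8.2138 [wait]  node(6,3) S=120.7000 payoff=0.0000 vs cont=1.5332 → 1.5332 [wait]  node(6,4) S=146.0749 payoff=0.0000 vs cont=0.0000 → 0.0000 [wait]  node(6,5) S=176.7843 payoff=0.0000 vs cont=0.0000 → 0.0000 [wait]  node(6,6) S=213.9498 payoff=0.0000 vs cont=0.0000 → 0.0000 [wait]  ⇒ S*(6)=82.4083
t_5: node(5,0) S=74.9095 payoff=28.3705 vs cont=27.8577 → 28.3705 [stop]  node(5,1) S=90.6577 payoff=12.6223 vs cont=14.4418 → 14.4418 [wait]  node(5,2) S=109.7168 payoff=0.0000 vs cont=4.8342 → 4.8342 [wait]  node(5,3) S=132.7827 payoff=0.0000 vs cont=0.7593 → 0.7593 [wait]  node(5,4) S=160.6977 payoff=0.0000 vs cont=0.0000 → 0.0000 [wait]  node(5,5) S=194.4813 payoff=0.0000 vs cont=0.0000 → 0.0000 [wait]  ⇒ S*(5)=74.9095
t_4: node(4,0) S=82.4083 payoff=20.8717 vs cont=21.2683 → 21.2683 [wait]  node(4,1) S=99.7330 payoff=3.5470 vs cont=9.5684 → 9.5684 [wait]  node(4,2) S=120.7000 payoff=0.0000 vs cont=2.7736 → 2.7736 [wait]  node(4,3) S=146.0749 payoff=0.0000 vs cont=0.3761 → 0.3761 [wait]  node(4,4) S=176.7843 payoff=0.0000 vs cont=0.0000 → 0.0000 [wait]  ⇒ S*(4)=-
t_3: node(3,0) S=90.6577 payoff=12.6223 vs cont=15.3152 → 15.3152 [wait]  node(3,1) S=109.7168 payoff=0.0000 vs cont=6.1249 → 6.1249 [wait]  node(3,2) S=132.7827 payoff=0.0000 vs cont=1.5616 → 1.5616 [wait]  node(3,3) S=160.6977 payoff=0.0000 vs cont=0.1862 → 0.1862 [wait]  ⇒ S*(3)=-
t_2: node(2,0) S=99.7330 payoff=3.5470 vs cont=10.6460 → 10.6460 [wait]  node(2,1) S=120.7000 payoff=0.0000 vs cont=3.8138 → 3.8138 [wait]  node(2,2) S=146.0749 payoff=0.0000 vs cont=0.8665 → 0.8665 [wait]  ⇒ S*(2)=-
t_1: node(1,0) S=109.7168 payoff=0.0000 vs cont=7.1785 → 7.1785 [wait]  node(1,1) S=132.7827 payoff=0.0000 vs cont=2.3218 → 2.3218 [wait]  ⇒ S*(1)=-
t_0: node(0,0) S=120.7000 payoff=0.0000 vs cont=4.7156 → 4.7156 [wait]  ⇒ S*(0)=-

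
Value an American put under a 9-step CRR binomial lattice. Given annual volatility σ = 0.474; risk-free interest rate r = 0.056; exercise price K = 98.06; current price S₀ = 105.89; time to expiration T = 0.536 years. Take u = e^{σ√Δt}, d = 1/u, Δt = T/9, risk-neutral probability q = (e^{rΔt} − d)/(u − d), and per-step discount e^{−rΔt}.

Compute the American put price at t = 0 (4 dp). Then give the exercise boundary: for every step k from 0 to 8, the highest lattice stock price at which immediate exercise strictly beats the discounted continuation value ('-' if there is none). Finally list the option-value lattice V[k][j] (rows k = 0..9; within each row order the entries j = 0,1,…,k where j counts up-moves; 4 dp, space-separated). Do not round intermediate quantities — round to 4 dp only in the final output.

price = 9.4412
boundary = - - - - 66.6664 59.3841 66.6664 74.8417 84.0197
tree:
9.4412
13.3372 5.3778
18.3328 8.1355 2.4925
24.4213 12.0072 4.0888 0.8182
31.3936 17.2012 6.5862 1.4707 0.1325
38.6759 23.7617 10.3677 2.6243 0.2583 0.0000
45.1628 31.3936 15.8380 4.6425 0.5038 0.0000 0.0000
50.9410 38.6759 23.2183 8.1266 0.9825 0.0000 0.0000 0.0000
56.0881 45.1628 31.3936 14.0403 1.9162 0.0000 0.0000 0.0000 0.0000
60.6729 50.9410 38.6759 23.2183 3.7369 0.0000 0.0000 0.0000 0.0000 0.0000

params: Δt=0.05956 u=1.12263 d=0.89076 q=0.48552 e^(-rΔt)=0.99667
t_9 payoffs: 60.6729 50.9410 38.6759 23.2183 3.7369 0.0000 0.0000 0.0000 0.0000 0.0000
t_8: node(8,0) S=41.9719 payoff=56.0881 vs cont=55.7616 → 56.0881 [stop]  node(8,1) S=52.8972 payoff=45.1628 vs cont=44.8363 → 45.1628 [stop]  node(8,2) S=66.6664 payoff=31.3936 vs cont=31.0671 → 31.3936 [stop]  node(8,3) S=84.0197 payoff=14.0403 vs cont=13.7138 → 14.0403 [stop]  node(8,4) S=105.8900 payoff=0.0000 vs cont=1.9162 → 1.9162 [wait]  node(8,5) S=133.4532 payoff=0.0000 vs cont=0.0000 → 0.0000 [wait]  node(8,6) S=168.1911 payoff=0.0000 vs cont=0.0000 → 0.0000 [wait]  node(8,7) S=211.9713 payoff=0.0000 vs cont=0.0000 → 0.0000 [wait]  node(8,8) S=267.1475 payoff=0.0000 vs cont=0.0000 → 0.0000 [wait]  ⇒ S*(8)=84.0197
t_7: node(7,0) S=47.1190 payoff=50.9410 vs cont=50.6145 → 50.9410 [stop]  node(7,1) S=59.3841 payoff=38.6759 vs cont=38.3494 → 38.6759 [stop]  node(7,2) S=74.8417 payoff=23.2183 vs cont=22.8918 → 23.2183 [stop]  node(7,3) S=94.3231 payoff=3.7369 vs cont=8.1266 → 8.1266 [wait]  node(7,4) S=118.8754 payoff=0.0000 vs cont=0.9825 → 0.9825 [wait]  node(7,5) S=149.8187 payoff=0.0000 vs cont=0.0000 → 0.0000 [wait]  node(7,6) S=188.8165 payoff=0.0000 vs cont=0.0000 → 0.0000 [wait]  node(7,7) S=237.9655 payoff=0.0000 vs cont=0.0000 → 0.0000 [wait]  ⇒ S*(7)=74.8417
t_6: node(6,0) S=52.8972 payoff=45.1628 vs cont=44.8363 → 45.1628 [stop]  node(6,1) S=66.6664 payoff=31.3936 vs cont=31.0671 → 31.3936 [stop]  node(6,2) S=84.0197 payoff=14.0403 vs cont=15.8380 → 15.8380 [wait]  node(6,3) S=105.8900 payoff=0.0000 vs cont=4.6425 → 4.6425 [wait]  node(6,4) S=133.4532 payoff=0.0000 vs cont=0.5038 → 0.5038 [wait]  node(6,5) S=168.1911 payoff=0.0000 vs cont=0.0000 → 0.0000 [wait]  node(6,6) S=211.9713 payoff=0.0000 vs cont=0.0000 → 0.0000 [wait]  ⇒ S*(6)=66.6664
t_5: node(5,0) S=59.3841 payoff=38.6759 vs cont=38.3494 → 38.6759 [stop]  node(5,1) S=74.8417 payoff=23.2183 vs cont=23.7617 → 23.7617 [wait]  node(5,2) S=94.3231 payoff=3.7369 vs cont=10.3677 → 10.3677 [wait]  node(5,3) S=118.8754 payoff=0.0000 vs cont=2.6243 → 2.6243 [wait]  node(5,4) S=149.8187 payoff=0.0000 vs cont=0.2583 → 0.2583 [wait]  node(5,5) S=188.8165 payoff=0.0000 vs cont=0.0000 → 0.0000 [wait]  ⇒ S*(5)=59.3841
t_4: node(4,0) S=66.6664 payoff=31.3936 vs cont=31.3301 → 31.3936 [stop]  node(4,1) S=84.0197 payoff=14.0403 vs cont=17.2012 → 17.2012 [wait]  node(4,2) S=105.8900 payoff=0.0000 vs cont=6.5862 → 6.5862 [wait]  node(4,3) S=133.4532 payoff=0.0000 vs cont=1.4707 → 1.4707 [wait]  node(4,4) S=168.1911 payoff=0.0000 vs cont=0.1325 → 0.1325 [wait]  ⇒ S*(4)=66.6664
t_3: node(3,0) S=74.8417 payoff=23.2183 vs cont=24.4213 → 24.4213 [wait]  node(3,1) S=94.3231 payoff=3.7369 vs cont=12.0072 → 12.0072 [wait]  node(3,2) S=118.8754 payoff=0.0000 vs cont=4.0888 → 4.0888 [wait]  node(3,3) S=149.8187 payoff=0.0000 vs cont=0.8182 → 0.8182 [wait]  ⇒ S*(3)=-
t_2: node(2,0) S=84.0197 payoff=14.0403 vs cont=18.3328 → 18.3328 [wait]  node(2,1) S=105.8900 payoff=0.0000 vs cont=8.1355 → 8.1355 [wait]  node(2,2) S=133.4532 payoff=0.0000 vs cont=2.4925 → 2.4925 [wait]  ⇒ S*(2)=-
t_1: node(1,0) S=94.3231 payoff=3.7369 vs cont=13.3372 → 13.3372 [wait]  node(1,1) S=118.8754 payoff=0.0000 vs cont=5.3778 → 5.3778 [wait]  ⇒ S*(1)=-
t_0: node(0,0) S=105.8900 payoff=0.0000 vs cont=9.4412 → 9.4412 [wait]  ⇒ S*(0)=-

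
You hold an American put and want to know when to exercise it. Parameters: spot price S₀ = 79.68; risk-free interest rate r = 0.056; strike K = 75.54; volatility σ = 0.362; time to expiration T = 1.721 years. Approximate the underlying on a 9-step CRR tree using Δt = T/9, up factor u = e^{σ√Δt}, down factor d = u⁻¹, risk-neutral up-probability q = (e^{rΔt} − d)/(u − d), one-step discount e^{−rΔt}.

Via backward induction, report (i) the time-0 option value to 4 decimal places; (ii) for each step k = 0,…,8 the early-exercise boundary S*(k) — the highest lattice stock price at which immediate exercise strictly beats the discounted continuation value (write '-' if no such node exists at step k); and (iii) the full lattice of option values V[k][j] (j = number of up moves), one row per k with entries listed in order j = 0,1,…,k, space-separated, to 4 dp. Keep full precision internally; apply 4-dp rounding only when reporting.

price = 10.0233
boundary = - - - 49.5569 42.3015 49.5569 42.3015 49.5569 58.0567
tree:
10.0233
14.1786 5.9916
19.4999 9.0450 2.9993
25.9831 13.2937 4.8964 1.1242
33.2385 18.9323 7.8162 2.0168 0.2357
39.4316 25.9831 12.1334 3.5709 0.4713 0.0000
44.7181 33.2385 18.1761 6.2173 0.9421 0.0000 0.0000
49.2306 39.4316 25.9831 10.5872 1.8832 0.0000 0.0000 0.0000
53.0824 44.7181 33.2385 17.4833 3.7646 0.0000 0.0000 0.0000 0.0000
56.3703 49.2306 39.4316 25.9831 7.5256 0.0000 0.0000 0.0000 0.0000 0.0000

Δt=0.19122, u=1.17152, d=0.85359, q=0.49437, disc=e^(-rΔt)=0.98935
k=9 terminal: V=max(K-S,0) → 56.3703 49.2306 39.4316 25.9831 7.5256 0.0000 0.0000 0.0000 0.0000 0.0000
k=8: j=0 S=22.4576 intr=53.0824 cont=52.2778 V=53.0824[EX]; j=1 S=30.8219 intr=44.7181 cont=43.9135 V=44.7181[EX]; j=2 S=42.3015 intr=33.2385 cont=32.4339 V=33.2385[EX]; j=3 S=58.0567 intr=17.4833 cont=16.6787 V=17.4833[EX]; j=4 S=79.6800 intr=0.0000 cont=3.7646 V=3.7646[hold]; j=5 S=109.3568 intr=0.0000 cont=0.0000 V=0.0000[hold]; j=6 S=150.0868 intr=0.0000 cont=0.0000 V=0.0000[hold]; j=7 S=205.9867 intr=0.0000 cont=0.0000 V=0.0000[hold]; j=8 S=282.7065 intr=0.0000 cont=0.0000 V=0.0000[hold]  S*(8)=58.0567
k=7: j=0 S=26.3094 intr=49.2306 cont=48.4260 V=49.2306[EX]; j=1 S=36.1084 intr=39.4316 cont=38.6270 V=39.4316[EX]; j=2 S=49.5569 intr=25.9831 cont=25.1785 V=25.9831[EX]; j=3 S=68.0144 intr=7.5256 cont=10.5872 V=10.5872[hold]; j=4 S=93.3464 intr=0.0000 cont=1.8832 V=1.8832[hold]; j=5 S=128.1133 intr=0.0000 cont=0.0000 V=0.0000[hold]; j=6 S=175.8292 intr=0.0000 cont=0.0000 V=0.0000[hold]; j=7 S=241.3168 intr=0.0000 cont=0.0000 V=0.0000[hold]  S*(7)=49.5569
k=6: j=0 S=30.8219 intr=44.7181 cont=43.9135 V=44.7181[EX]; j=1 S=42.3015 intr=33.2385 cont=32.4339 V=33.2385[EX]; j=2 S=58.0567 intr=17.4833 cont=18.1761 V=18.1761[hold]; j=3 S=79.6800 intr=0.0000 cont=6.2173 V=6.2173[hold]; j=4 S=109.3568 intr=0.0000 cont=0.9421 V=0.9421[hold]; j=5 S=150.0868 intr=0.0000 cont=0.0000 V=0.0000[hold]; j=6 S=205.9867 intr=0.0000 cont=0.0000 V=0.0000[hold]  S*(6)=42.3015
k=5: j=0 S=36.1084 intr=39.4316 cont=38.6270 V=39.4316[EX]; j=1 S=49.5569 intr=25.9831 cont=25.5173 V=25.9831[EX]; j=2 S=68.0144 intr=7.5256 cont=12.1334 V=12.1334[hold]; j=3 S=93.3464 intr=0.0000 cont=3.5709 V=3.5709[hold]; j=4 S=128.1133 intr=0.0000 cont=0.4713 V=0.4713[hold]; j=5 S=175.8292 intr=0.0000 cont=0.0000 V=0.0000[hold]  S*(5)=49.5569
k=4: j=0 S=42.3015 intr=33.2385 cont=32.4339 V=33.2385[EX]; j=1 S=58.0567 intr=17.4833 cont=18.9323 V=18.9323[hold]; j=2 S=79.6800 intr=0.0000 cont=7.8162 V=7.8162[hold]; j=3 S=109.3568 intr=0.0000 cont=2.0168 V=2.0168[hold]; j=4 S=150.0868 intr=0.0000 cont=0.2357 V=0.2357[hold]  S*(4)=42.3015
k=3: j=0 S=49.5569 intr=25.9831 cont=25.8872 V=25.9831[EX]; j=1 S=68.0144 intr=7.5256 cont=13.2937 V=13.2937[hold]; j=2 S=93.3464 intr=0.0000 cont=4.8964 V=4.8964[hold]; j=3 S=128.1133 intr=0.0000 cont=1.1242 V=1.1242[hold]  S*(3)=49.5569
k=2: j=0 S=58.0567 intr=17.4833 cont=19.4999 V=19.4999[hold]; j=1 S=79.6800 intr=0.0000 cont=9.0450 V=9.0450[hold]; j=2 S=109.3568 intr=0.0000 cont=2.9993 V=2.9993[hold]  S*(2)=-
k=1: j=0 S=68.0144 intr=7.5256 cont=14.1786 V=14.1786[hold]; j=1 S=93.3464 intr=0.0000 cont=5.9916 V=5.9916[hold]  S*(1)=-
k=0: j=0 S=79.6800 intr=0.0000 cont=10.0233 V=10.0233[hold]  S*(0)=-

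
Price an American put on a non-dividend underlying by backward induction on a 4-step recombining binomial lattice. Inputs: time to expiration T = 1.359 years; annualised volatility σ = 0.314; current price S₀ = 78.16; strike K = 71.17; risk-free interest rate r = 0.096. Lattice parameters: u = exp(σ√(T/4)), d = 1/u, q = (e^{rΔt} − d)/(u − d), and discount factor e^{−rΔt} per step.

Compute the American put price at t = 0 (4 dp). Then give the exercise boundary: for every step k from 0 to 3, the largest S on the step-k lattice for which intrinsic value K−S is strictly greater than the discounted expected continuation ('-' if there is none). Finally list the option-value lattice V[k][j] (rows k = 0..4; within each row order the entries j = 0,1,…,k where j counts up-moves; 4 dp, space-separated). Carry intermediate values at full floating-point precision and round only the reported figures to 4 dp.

params: Δt=0.33975 u=1.20084 d=0.83275 q=0.54444 e^(-rΔt)=0.96791
t_4 payoffs: 33.5829 16.9685 0.0000 0.0000 0.0000
t_3: node(3,0) S=45.1362 payoff=26.0338 vs cont=23.7500 → 26.0338 [stop]  node(3,1) S=65.0876 payoff=6.0824 vs cont=7.4821 → 7.4821 [wait]  node(3,2) S=93.8580 payoff=0.0000 vs cont=0.0000 → 0.0000 [wait]  node(3,3) S=135.3456 payoff=0.0000 vs cont=0.0000 → 0.0000 [wait]  ⇒ S*(3)=45.1362
t_2: node(2,0) S=54.2015 payoff=16.9685 vs cont=15.4222 → 16.9685 [stop]  node(2,1) S=78.1600 payoff=0.0000 vs cont=3.2992 → 3.2992 [wait]  node(2,2) S=112.7088 payoff=0.0000 vs cont=0.0000 → 0.0000 [wait]  ⇒ S*(2)=54.2015
t_1: node(1,0) S=65.0876 payoff=6.0824 vs cont=9.2207 → 9.2207 [wait]  node(1,1) S=93.8580 payoff=0.0000 vs cont=1.4547 → 1.4547 [wait]  ⇒ S*(1)=-
t_0: node(0,0) S=78.1600 payoff=0.0000 vs cont=4.8324 → 4.8324 [wait]  ⇒ S*(0)=-

price = 4.8324
boundary = - - 54.2015 45.1362
tree:
4.8324
9.2207 1.4547
16.9685 3.2992 0.0000
26.0338 7.4821 0.0000 0.0000
33.5829 16.9685 0.0000 0.0000 0.0000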